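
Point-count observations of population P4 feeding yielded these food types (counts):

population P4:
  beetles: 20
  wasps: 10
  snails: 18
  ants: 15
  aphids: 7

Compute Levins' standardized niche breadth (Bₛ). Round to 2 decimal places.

0.87

Proportions for population P4 (n=70): 20/70=0.2857, 10/70=0.1429, 18/70=0.2571, 15/70=0.2143, 7/70=0.1000
Σpᵢ² = 0.2857² + 0.1429² + 0.2571² + 0.2143² + 0.1000² = 0.081624 + 0.020420 + 0.066100 + 0.045924 + 0.010000 = 0.224068
B = 1 / 0.224068 = 4.4629
Bₛ = (B − 1)/(n − 1) = (4.4629 − 1)/(5 − 1) = 3.4629/4 = 0.8657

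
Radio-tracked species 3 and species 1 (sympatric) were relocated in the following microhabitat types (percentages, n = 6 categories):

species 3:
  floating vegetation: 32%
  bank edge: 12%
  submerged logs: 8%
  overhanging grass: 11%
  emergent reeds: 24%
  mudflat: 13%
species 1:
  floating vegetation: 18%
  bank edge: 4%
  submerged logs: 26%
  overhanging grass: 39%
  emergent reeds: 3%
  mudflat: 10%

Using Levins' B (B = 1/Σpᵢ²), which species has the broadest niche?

Convert percentages to proportions (divide by 100).
Σp_3ᵢ² = 0.32² + 0.12² + 0.08² + 0.11² + 0.24² + 0.13² = 0.1024 + 0.0144 + 0.0064 + 0.0121 + 0.0576 + 0.0169 = 0.2098
B_3 = 1 / 0.2098 = 4.7664
Σp_1ᵢ² = 0.18² + 0.04² + 0.26² + 0.39² + 0.03² + 0.10² = 0.0324 + 0.0016 + 0.0676 + 0.1521 + 0.0009 + 0.0100 = 0.2646
B_1 = 1 / 0.2646 = 3.7793
Highest B → broadest niche (most generalist): species 3 (B = 4.77).

species 3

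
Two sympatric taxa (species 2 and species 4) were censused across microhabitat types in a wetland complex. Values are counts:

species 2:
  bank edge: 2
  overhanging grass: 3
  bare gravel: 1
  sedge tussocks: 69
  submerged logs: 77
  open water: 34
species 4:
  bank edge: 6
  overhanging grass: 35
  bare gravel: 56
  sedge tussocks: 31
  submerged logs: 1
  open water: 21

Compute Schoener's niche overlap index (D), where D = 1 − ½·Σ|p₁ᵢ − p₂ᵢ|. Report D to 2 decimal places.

0.39

Proportions for species 2 (n=186): 2/186=0.0108, 3/186=0.0161, 1/186=0.0054, 69/186=0.3710, 77/186=0.4140, 34/186=0.1828
Proportions for species 4 (n=150): 6/150=0.0400, 35/150=0.2333, 56/150=0.3733, 31/150=0.2067, 1/150=0.0067, 21/150=0.1400
Σ|p₁ᵢ − p₂ᵢ| = 0.0292 + 0.2172 + 0.3679 + 0.1643 + 0.4073 + 0.0428 = 1.2287
D = 1 − ½ × 1.2287 = 1 − 0.61435 = 0.38565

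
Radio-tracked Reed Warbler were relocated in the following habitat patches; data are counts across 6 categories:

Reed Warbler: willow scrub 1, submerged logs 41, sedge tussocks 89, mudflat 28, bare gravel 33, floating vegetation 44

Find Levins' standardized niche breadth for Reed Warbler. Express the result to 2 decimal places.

Proportions for Reed Warbler (n=236): 1/236=0.0042, 41/236=0.1737, 89/236=0.3771, 28/236=0.1186, 33/236=0.1398, 44/236=0.1864
Σpᵢ² = 0.0042² + 0.1737² + 0.3771² + 0.1186² + 0.1398² + 0.1864² = 0.000018 + 0.030172 + 0.142204 + 0.014066 + 0.019544 + 0.034745 = 0.240749
B = 1 / 0.240749 = 4.1537
Bₛ = (B − 1)/(n − 1) = (4.1537 − 1)/(6 − 1) = 3.1537/5 = 0.6307

0.63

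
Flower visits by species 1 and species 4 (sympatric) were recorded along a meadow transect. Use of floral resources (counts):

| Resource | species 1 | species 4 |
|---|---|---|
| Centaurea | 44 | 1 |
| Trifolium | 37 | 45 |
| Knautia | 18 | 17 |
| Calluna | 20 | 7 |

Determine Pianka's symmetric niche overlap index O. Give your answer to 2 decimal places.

Proportions for species 1 (n=119): 44/119=0.3697, 37/119=0.3109, 18/119=0.1513, 20/119=0.1681
Proportions for species 4 (n=70): 1/70=0.0143, 45/70=0.6429, 17/70=0.2429, 7/70=0.1000
Σ p₁ᵢp₂ᵢ = 0.005287 + 0.199878 + 0.036751 + 0.016810 = 0.258726
Σp_1ᵢ² = 0.3697² + 0.3109² + 0.1513² + 0.1681² = 0.136678 + 0.096659 + 0.022892 + 0.028258 = 0.284487
Σp_2ᵢ² = 0.0143² + 0.6429² + 0.2429² + 0.1000² = 0.000204 + 0.413320 + 0.059000 + 0.010000 = 0.482524
O = 0.258726 / √(0.284487 × 0.482524) = 0.258726 / 0.3705021 = 0.6983

0.70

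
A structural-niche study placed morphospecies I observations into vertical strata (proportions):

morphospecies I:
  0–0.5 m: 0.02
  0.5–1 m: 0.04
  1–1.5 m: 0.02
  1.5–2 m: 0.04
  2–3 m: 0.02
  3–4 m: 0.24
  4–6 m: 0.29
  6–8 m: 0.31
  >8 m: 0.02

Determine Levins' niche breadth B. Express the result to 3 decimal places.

4.122

Σpᵢ² = 0.02² + 0.04² + 0.02² + 0.04² + 0.02² + 0.24² + 0.29² + 0.31² + 0.02² = 0.0004 + 0.0016 + 0.0004 + 0.0016 + 0.0004 + 0.0576 + 0.0841 + 0.0961 + 0.0004 = 0.2426
B = 1 / 0.2426 = 4.12201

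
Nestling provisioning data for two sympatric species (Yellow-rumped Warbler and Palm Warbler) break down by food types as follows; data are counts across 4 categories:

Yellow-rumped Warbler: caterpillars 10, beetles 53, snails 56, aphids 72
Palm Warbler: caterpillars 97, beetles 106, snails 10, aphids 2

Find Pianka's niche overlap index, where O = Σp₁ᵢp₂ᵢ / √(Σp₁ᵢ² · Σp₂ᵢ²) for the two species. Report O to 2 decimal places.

Proportions for Yellow-rumped Warbler (n=191): 10/191=0.0524, 53/191=0.2775, 56/191=0.2932, 72/191=0.3770
Proportions for Palm Warbler (n=215): 97/215=0.4512, 106/215=0.4930, 10/215=0.0465, 2/215=0.0093
Σ p₁ᵢp₂ᵢ = 0.023643 + 0.136808 + 0.013634 + 0.003506 = 0.177591
Σp_1ᵢ² = 0.0524² + 0.2775² + 0.2932² + 0.3770² = 0.002746 + 0.077006 + 0.085966 + 0.142129 = 0.307847
Σp_2ᵢ² = 0.4512² + 0.4930² + 0.0465² + 0.0093² = 0.203581 + 0.243049 + 0.002162 + 0.000086 = 0.448878
O = 0.177591 / √(0.307847 × 0.448878) = 0.177591 / 0.3717334 = 0.4777

0.48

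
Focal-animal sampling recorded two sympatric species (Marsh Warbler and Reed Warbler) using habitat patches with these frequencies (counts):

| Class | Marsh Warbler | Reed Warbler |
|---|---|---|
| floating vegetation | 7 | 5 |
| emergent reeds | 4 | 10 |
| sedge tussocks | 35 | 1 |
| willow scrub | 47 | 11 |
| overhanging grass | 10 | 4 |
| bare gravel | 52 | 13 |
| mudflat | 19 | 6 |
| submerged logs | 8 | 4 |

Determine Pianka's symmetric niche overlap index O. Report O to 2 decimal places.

Proportions for Marsh Warbler (n=182): 7/182=0.0385, 4/182=0.0220, 35/182=0.1923, 47/182=0.2582, 10/182=0.0549, 52/182=0.2857, 19/182=0.1044, 8/182=0.0440
Proportions for Reed Warbler (n=54): 5/54=0.0926, 10/54=0.1852, 1/54=0.0185, 11/54=0.2037, 4/54=0.0741, 13/54=0.2407, 6/54=0.1111, 4/54=0.0741
Σ p₁ᵢp₂ᵢ = 0.003565 + 0.004074 + 0.003558 + 0.052595 + 0.004068 + 0.068768 + 0.011599 + 0.003260 = 0.151487
Σp_1ᵢ² = 0.0385² + 0.0220² + 0.1923² + 0.2582² + 0.0549² + 0.2857² + 0.1044² + 0.0440² = 0.001482 + 0.000484 + 0.036979 + 0.066667 + 0.003014 + 0.081624 + 0.010899 + 0.001936 = 0.203085
Σp_2ᵢ² = 0.0926² + 0.1852² + 0.0185² + 0.2037² + 0.0741² + 0.2407² + 0.1111² + 0.0741² = 0.008575 + 0.034299 + 0.000342 + 0.041494 + 0.005491 + 0.057936 + 0.012343 + 0.005491 = 0.165971
O = 0.151487 / √(0.203085 × 0.165971) = 0.151487 / 0.1835925 = 0.8251

0.83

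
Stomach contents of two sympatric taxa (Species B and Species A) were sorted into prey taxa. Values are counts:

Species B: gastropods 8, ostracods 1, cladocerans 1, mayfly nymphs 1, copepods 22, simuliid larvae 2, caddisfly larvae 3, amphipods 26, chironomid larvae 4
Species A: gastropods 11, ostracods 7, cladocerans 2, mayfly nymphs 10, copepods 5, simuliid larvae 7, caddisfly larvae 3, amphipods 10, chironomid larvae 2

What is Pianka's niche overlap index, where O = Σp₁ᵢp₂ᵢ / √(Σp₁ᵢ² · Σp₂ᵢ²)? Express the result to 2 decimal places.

Proportions for Species B (n=68): 8/68=0.1176, 1/68=0.0147, 1/68=0.0147, 1/68=0.0147, 22/68=0.3235, 2/68=0.0294, 3/68=0.0441, 26/68=0.3824, 4/68=0.0588
Proportions for Species A (n=57): 11/57=0.1930, 7/57=0.1228, 2/57=0.0351, 10/57=0.1754, 5/57=0.0877, 7/57=0.1228, 3/57=0.0526, 10/57=0.1754, 2/57=0.0351
Σ p₁ᵢp₂ᵢ = 0.022697 + 0.001805 + 0.000516 + 0.002578 + 0.028371 + 0.003610 + 0.002320 + 0.067073 + 0.002064 = 0.131034
Σp_1ᵢ² = 0.1176² + 0.0147² + 0.0147² + 0.0147² + 0.3235² + 0.0294² + 0.0441² + 0.3824² + 0.0588² = 0.013830 + 0.000216 + 0.000216 + 0.000216 + 0.104652 + 0.000864 + 0.001945 + 0.146230 + 0.003457 = 0.271626
Σp_2ᵢ² = 0.1930² + 0.1228² + 0.0351² + 0.1754² + 0.0877² + 0.1228² + 0.0526² + 0.1754² + 0.0351² = 0.037249 + 0.015080 + 0.001232 + 0.030765 + 0.007691 + 0.015080 + 0.002767 + 0.030765 + 0.001232 = 0.141861
O = 0.131034 / √(0.271626 × 0.141861) = 0.131034 / 0.1962986 = 0.6675

0.67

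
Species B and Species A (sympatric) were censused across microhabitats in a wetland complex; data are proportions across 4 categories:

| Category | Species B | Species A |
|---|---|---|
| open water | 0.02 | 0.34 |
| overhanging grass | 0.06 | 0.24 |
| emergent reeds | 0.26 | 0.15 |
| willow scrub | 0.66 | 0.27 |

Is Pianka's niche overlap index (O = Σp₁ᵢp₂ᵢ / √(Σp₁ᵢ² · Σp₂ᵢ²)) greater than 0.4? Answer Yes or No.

Σ p₁ᵢp₂ᵢ = 0.0068 + 0.0144 + 0.0390 + 0.1782 = 0.2384
Σp_1ᵢ² = 0.02² + 0.06² + 0.26² + 0.66² = 0.0004 + 0.0036 + 0.0676 + 0.4356 = 0.5072
Σp_2ᵢ² = 0.34² + 0.24² + 0.15² + 0.27² = 0.1156 + 0.0576 + 0.0225 + 0.0729 = 0.2686
O = 0.2384 / √(0.5072 × 0.2686) = 0.2384 / 0.36910 = 0.6459
O = 0.6459 > 0.4 → Yes.

Yes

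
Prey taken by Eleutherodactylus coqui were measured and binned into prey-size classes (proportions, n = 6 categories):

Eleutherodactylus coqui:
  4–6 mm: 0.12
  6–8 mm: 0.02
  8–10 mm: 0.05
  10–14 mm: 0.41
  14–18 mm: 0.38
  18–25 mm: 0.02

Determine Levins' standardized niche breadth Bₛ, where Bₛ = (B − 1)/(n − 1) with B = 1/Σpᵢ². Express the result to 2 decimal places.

0.41

Σpᵢ² = 0.12² + 0.02² + 0.05² + 0.41² + 0.38² + 0.02² = 0.0144 + 0.0004 + 0.0025 + 0.1681 + 0.1444 + 0.0004 = 0.3302
B = 1 / 0.3302 = 3.0285
Bₛ = (B − 1)/(n − 1) = (3.0285 − 1)/(6 − 1) = 2.0285/5 = 0.4057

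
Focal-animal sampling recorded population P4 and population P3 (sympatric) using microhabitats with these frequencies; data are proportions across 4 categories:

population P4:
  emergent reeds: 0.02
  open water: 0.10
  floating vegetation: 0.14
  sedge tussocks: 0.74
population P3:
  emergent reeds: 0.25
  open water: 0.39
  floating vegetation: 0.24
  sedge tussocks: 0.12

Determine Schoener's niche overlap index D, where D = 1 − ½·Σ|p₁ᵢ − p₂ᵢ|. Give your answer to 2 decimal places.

0.38

Σ|p₁ᵢ − p₂ᵢ| = 0.23 + 0.29 + 0.10 + 0.62 = 1.24
D = 1 − ½ × 1.24 = 1 − 0.620 = 0.3800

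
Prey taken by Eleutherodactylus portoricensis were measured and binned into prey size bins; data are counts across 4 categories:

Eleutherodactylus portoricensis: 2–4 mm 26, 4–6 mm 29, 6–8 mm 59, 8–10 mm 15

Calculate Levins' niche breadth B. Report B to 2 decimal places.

3.19

Proportions for Eleutherodactylus portoricensis (n=129): 26/129=0.2016, 29/129=0.2248, 59/129=0.4574, 15/129=0.1163
Σpᵢ² = 0.2016² + 0.2248² + 0.4574² + 0.1163² = 0.040643 + 0.050535 + 0.209215 + 0.013526 = 0.313919
B = 1 / 0.313919 = 3.1855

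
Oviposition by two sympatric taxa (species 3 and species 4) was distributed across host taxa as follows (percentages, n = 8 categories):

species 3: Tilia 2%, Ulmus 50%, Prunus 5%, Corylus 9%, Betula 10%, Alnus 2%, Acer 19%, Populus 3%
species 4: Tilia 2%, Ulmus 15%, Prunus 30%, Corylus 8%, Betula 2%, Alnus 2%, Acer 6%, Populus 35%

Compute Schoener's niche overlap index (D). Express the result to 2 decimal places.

0.43

Convert percentages to proportions (divide by 100).
Σ|p₁ᵢ − p₂ᵢ| = 0.00 + 0.35 + 0.25 + 0.01 + 0.08 + 0.00 + 0.13 + 0.32 = 1.14
D = 1 − ½ × 1.14 = 1 − 0.570 = 0.4300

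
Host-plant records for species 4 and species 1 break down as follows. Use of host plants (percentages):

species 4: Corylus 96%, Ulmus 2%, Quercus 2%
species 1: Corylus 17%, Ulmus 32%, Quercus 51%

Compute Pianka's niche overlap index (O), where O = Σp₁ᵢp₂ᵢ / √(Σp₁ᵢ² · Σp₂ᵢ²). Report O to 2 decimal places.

0.30

Convert percentages to proportions (divide by 100).
Σ p₁ᵢp₂ᵢ = 0.1632 + 0.0064 + 0.0102 = 0.1798
Σp_1ᵢ² = 0.96² + 0.02² + 0.02² = 0.9216 + 0.0004 + 0.0004 = 0.9224
Σp_2ᵢ² = 0.17² + 0.32² + 0.51² = 0.0289 + 0.1024 + 0.2601 = 0.3914
O = 0.1798 / √(0.9224 × 0.3914) = 0.1798 / 0.60086 = 0.2992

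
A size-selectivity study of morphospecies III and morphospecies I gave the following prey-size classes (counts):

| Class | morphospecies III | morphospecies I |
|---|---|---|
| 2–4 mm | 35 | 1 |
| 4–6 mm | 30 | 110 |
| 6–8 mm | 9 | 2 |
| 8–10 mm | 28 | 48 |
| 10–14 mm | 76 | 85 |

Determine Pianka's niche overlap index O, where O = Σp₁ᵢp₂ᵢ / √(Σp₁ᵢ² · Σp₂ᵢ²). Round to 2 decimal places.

0.81

Proportions for morphospecies III (n=178): 35/178=0.1966, 30/178=0.1685, 9/178=0.0506, 28/178=0.1573, 76/178=0.4270
Proportions for morphospecies I (n=246): 1/246=0.0041, 110/246=0.4472, 2/246=0.0081, 48/246=0.1951, 85/246=0.3455
Σ p₁ᵢp₂ᵢ = 0.000806 + 0.075353 + 0.000410 + 0.030689 + 0.147529 = 0.254787
Σp_1ᵢ² = 0.1966² + 0.1685² + 0.0506² + 0.1573² + 0.4270² = 0.038652 + 0.028392 + 0.002560 + 0.024743 + 0.182329 = 0.276676
Σp_2ᵢ² = 0.0041² + 0.4472² + 0.0081² + 0.1951² + 0.3455² = 0.000017 + 0.199988 + 0.000066 + 0.038064 + 0.119370 = 0.357505
O = 0.254787 / √(0.276676 × 0.357505) = 0.254787 / 0.3145045 = 0.8101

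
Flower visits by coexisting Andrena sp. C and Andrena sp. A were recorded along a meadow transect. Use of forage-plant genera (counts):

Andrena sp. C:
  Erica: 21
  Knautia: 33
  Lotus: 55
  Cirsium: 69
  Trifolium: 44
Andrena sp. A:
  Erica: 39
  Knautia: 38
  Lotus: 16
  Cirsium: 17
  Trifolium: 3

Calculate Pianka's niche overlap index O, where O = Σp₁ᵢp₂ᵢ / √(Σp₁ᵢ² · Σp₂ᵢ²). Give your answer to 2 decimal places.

Proportions for Andrena sp. C (n=222): 21/222=0.0946, 33/222=0.1486, 55/222=0.2477, 69/222=0.3108, 44/222=0.1982
Proportions for Andrena sp. A (n=113): 39/113=0.3451, 38/113=0.3363, 16/113=0.1416, 17/113=0.1504, 3/113=0.0265
Σ p₁ᵢp₂ᵢ = 0.032646 + 0.049974 + 0.035074 + 0.046744 + 0.005252 = 0.169690
Σp_1ᵢ² = 0.0946² + 0.1486² + 0.2477² + 0.3108² + 0.1982² = 0.008949 + 0.022082 + 0.061355 + 0.096597 + 0.039283 = 0.228266
Σp_2ᵢ² = 0.3451² + 0.3363² + 0.1416² + 0.1504² + 0.0265² = 0.119094 + 0.113098 + 0.020051 + 0.022620 + 0.000702 = 0.275565
O = 0.169690 / √(0.228266 × 0.275565) = 0.169690 / 0.2508030 = 0.6766

0.68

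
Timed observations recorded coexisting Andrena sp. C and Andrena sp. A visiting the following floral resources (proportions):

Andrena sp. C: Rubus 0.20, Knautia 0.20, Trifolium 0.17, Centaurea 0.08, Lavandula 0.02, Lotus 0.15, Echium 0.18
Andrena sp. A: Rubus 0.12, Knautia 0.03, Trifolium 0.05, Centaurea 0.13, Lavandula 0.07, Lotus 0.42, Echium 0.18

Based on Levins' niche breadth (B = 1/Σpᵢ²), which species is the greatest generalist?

Σp_Cᵢ² = 0.20² + 0.20² + 0.17² + 0.08² + 0.02² + 0.15² + 0.18² = 0.0400 + 0.0400 + 0.0289 + 0.0064 + 0.0004 + 0.0225 + 0.0324 = 0.1706
B_C = 1 / 0.1706 = 5.8617
Σp_Aᵢ² = 0.12² + 0.03² + 0.05² + 0.13² + 0.07² + 0.42² + 0.18² = 0.0144 + 0.0009 + 0.0025 + 0.0169 + 0.0049 + 0.1764 + 0.0324 = 0.2484
B_A = 1 / 0.2484 = 4.0258
Highest B → broadest niche (most generalist): Andrena sp. C (B = 5.86).

Andrena sp. C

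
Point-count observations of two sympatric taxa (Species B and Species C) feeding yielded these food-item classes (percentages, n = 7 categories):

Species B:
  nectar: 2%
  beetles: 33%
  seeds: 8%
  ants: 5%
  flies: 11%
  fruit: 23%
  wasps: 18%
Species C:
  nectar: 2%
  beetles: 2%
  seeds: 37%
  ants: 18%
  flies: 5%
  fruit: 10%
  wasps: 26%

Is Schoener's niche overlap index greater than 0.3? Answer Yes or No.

Convert percentages to proportions (divide by 100).
Σ|p₁ᵢ − p₂ᵢ| = 0.00 + 0.31 + 0.29 + 0.13 + 0.06 + 0.13 + 0.08 = 1.00
D = 1 − ½ × 1.00 = 1 − 0.500 = 0.5000
D = 0.5000 > 0.3 → Yes.

Yes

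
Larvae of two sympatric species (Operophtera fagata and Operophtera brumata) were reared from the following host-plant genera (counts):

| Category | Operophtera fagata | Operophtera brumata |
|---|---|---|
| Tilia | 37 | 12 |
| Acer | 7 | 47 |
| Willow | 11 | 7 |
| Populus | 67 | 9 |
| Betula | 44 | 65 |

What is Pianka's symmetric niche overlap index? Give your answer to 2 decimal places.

0.59

Proportions for Operophtera fagata (n=166): 37/166=0.2229, 7/166=0.0422, 11/166=0.0663, 67/166=0.4036, 44/166=0.2651
Proportions for Operophtera brumata (n=140): 12/140=0.0857, 47/140=0.3357, 7/140=0.0500, 9/140=0.0643, 65/140=0.4643
Σ p₁ᵢp₂ᵢ = 0.019103 + 0.014167 + 0.003315 + 0.025951 + 0.123086 = 0.185622
Σp_1ᵢ² = 0.2229² + 0.0422² + 0.0663² + 0.4036² + 0.2651² = 0.049684 + 0.001781 + 0.004396 + 0.162893 + 0.070278 = 0.289032
Σp_2ᵢ² = 0.0857² + 0.3357² + 0.0500² + 0.0643² + 0.4643² = 0.007344 + 0.112694 + 0.002500 + 0.004134 + 0.215574 = 0.342246
O = 0.185622 / √(0.289032 × 0.342246) = 0.185622 / 0.3145156 = 0.5902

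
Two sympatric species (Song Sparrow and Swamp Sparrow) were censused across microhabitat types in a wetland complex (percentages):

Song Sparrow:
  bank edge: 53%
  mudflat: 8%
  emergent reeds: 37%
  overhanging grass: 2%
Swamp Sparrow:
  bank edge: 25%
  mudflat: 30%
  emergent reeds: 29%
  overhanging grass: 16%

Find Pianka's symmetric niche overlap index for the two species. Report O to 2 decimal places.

0.80

Convert percentages to proportions (divide by 100).
Σ p₁ᵢp₂ᵢ = 0.1325 + 0.0240 + 0.1073 + 0.0032 = 0.2670
Σp_1ᵢ² = 0.53² + 0.08² + 0.37² + 0.02² = 0.2809 + 0.0064 + 0.1369 + 0.0004 = 0.4246
Σp_2ᵢ² = 0.25² + 0.30² + 0.29² + 0.16² = 0.0625 + 0.0900 + 0.0841 + 0.0256 = 0.2622
O = 0.2670 / √(0.4246 × 0.2622) = 0.2670 / 0.33366 = 0.8002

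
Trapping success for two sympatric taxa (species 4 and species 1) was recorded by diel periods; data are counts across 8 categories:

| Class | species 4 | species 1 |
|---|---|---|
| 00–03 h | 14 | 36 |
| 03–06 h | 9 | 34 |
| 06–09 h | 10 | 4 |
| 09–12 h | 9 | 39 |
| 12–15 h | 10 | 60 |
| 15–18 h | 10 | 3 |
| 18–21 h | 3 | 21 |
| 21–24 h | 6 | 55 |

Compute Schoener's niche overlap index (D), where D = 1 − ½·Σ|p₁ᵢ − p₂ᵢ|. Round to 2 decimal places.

0.69

Proportions for species 4 (n=71): 14/71=0.1972, 9/71=0.1268, 10/71=0.1408, 9/71=0.1268, 10/71=0.1408, 10/71=0.1408, 3/71=0.0423, 6/71=0.0845
Proportions for species 1 (n=252): 36/252=0.1429, 34/252=0.1349, 4/252=0.0159, 39/252=0.1548, 60/252=0.2381, 3/252=0.0119, 21/252=0.0833, 55/252=0.2183
Σ|p₁ᵢ − p₂ᵢ| = 0.0543 + 0.0081 + 0.1249 + 0.0280 + 0.0973 + 0.1289 + 0.0410 + 0.1338 = 0.6163
D = 1 − ½ × 0.6163 = 1 − 0.30815 = 0.69185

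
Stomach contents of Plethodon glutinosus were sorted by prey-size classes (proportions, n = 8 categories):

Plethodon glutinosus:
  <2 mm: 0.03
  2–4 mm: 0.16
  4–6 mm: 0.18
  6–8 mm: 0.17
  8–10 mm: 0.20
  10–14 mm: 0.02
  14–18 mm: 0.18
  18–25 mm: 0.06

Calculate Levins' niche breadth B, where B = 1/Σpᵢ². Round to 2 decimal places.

6.09

Σpᵢ² = 0.03² + 0.16² + 0.18² + 0.17² + 0.20² + 0.02² + 0.18² + 0.06² = 0.0009 + 0.0256 + 0.0324 + 0.0289 + 0.0400 + 0.0004 + 0.0324 + 0.0036 = 0.1642
B = 1 / 0.1642 = 6.0901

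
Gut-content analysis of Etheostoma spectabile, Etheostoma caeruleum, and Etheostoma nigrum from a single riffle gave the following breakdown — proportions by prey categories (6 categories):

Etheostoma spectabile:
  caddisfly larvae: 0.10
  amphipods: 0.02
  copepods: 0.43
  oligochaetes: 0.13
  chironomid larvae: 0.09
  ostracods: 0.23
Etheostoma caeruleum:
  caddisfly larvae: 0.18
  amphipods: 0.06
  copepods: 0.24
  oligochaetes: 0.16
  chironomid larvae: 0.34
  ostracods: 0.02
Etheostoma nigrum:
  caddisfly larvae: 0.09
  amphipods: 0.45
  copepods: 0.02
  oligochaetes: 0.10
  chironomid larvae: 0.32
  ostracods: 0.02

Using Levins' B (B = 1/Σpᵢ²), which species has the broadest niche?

Σp_specᵢ² = 0.10² + 0.02² + 0.43² + 0.13² + 0.09² + 0.23² = 0.0100 + 0.0004 + 0.1849 + 0.0169 + 0.0081 + 0.0529 = 0.2732
B_spec = 1 / 0.2732 = 3.6603
Σp_caerᵢ² = 0.18² + 0.06² + 0.24² + 0.16² + 0.34² + 0.02² = 0.0324 + 0.0036 + 0.0576 + 0.0256 + 0.1156 + 0.0004 = 0.2352
B_caer = 1 / 0.2352 = 4.2517
Σp_nigrᵢ² = 0.09² + 0.45² + 0.02² + 0.10² + 0.32² + 0.02² = 0.0081 + 0.2025 + 0.0004 + 0.0100 + 0.1024 + 0.0004 = 0.3238
B_nigr = 1 / 0.3238 = 3.0883
Highest B → broadest niche (most generalist): Etheostoma caeruleum (B = 4.25).

Etheostoma caeruleum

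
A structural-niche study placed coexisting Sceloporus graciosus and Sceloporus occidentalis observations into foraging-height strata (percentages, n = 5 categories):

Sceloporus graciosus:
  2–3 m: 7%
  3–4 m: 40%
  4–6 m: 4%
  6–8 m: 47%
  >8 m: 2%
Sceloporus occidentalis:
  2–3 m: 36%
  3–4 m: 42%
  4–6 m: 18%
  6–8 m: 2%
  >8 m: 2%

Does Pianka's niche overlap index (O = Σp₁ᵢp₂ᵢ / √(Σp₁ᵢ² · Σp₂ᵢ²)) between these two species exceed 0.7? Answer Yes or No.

Convert percentages to proportions (divide by 100).
Σ p₁ᵢp₂ᵢ = 0.0252 + 0.1680 + 0.0072 + 0.0094 + 0.0004 = 0.2102
Σp_1ᵢ² = 0.07² + 0.40² + 0.04² + 0.47² + 0.02² = 0.0049 + 0.1600 + 0.0016 + 0.2209 + 0.0004 = 0.3878
Σp_2ᵢ² = 0.36² + 0.42² + 0.18² + 0.02² + 0.02² = 0.1296 + 0.1764 + 0.0324 + 0.0004 + 0.0004 = 0.3392
O = 0.2102 / √(0.3878 × 0.3392) = 0.2102 / 0.36269 = 0.5796
O = 0.5796 < 0.7 → No.

No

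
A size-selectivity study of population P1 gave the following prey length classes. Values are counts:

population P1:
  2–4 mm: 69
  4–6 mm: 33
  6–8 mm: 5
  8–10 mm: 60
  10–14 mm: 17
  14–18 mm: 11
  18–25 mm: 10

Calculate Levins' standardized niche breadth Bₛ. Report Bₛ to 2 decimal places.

Proportions for population P1 (n=205): 69/205=0.3366, 33/205=0.1610, 5/205=0.0244, 60/205=0.2927, 17/205=0.0829, 11/205=0.0537, 10/205=0.0488
Σpᵢ² = 0.3366² + 0.1610² + 0.0244² + 0.2927² + 0.0829² + 0.0537² + 0.0488² = 0.113300 + 0.025921 + 0.000595 + 0.085673 + 0.006872 + 0.002884 + 0.002381 = 0.237626
B = 1 / 0.237626 = 4.2083
Bₛ = (B − 1)/(n − 1) = (4.2083 − 1)/(7 − 1) = 3.2083/6 = 0.5347

0.53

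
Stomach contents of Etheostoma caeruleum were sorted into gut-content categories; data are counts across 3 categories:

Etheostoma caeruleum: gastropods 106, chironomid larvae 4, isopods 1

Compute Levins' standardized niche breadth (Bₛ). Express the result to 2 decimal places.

Proportions for Etheostoma caeruleum (n=111): 106/111=0.9550, 4/111=0.0360, 1/111=0.0090
Σpᵢ² = 0.9550² + 0.0360² + 0.0090² = 0.912025 + 0.001296 + 0.000081 = 0.913402
B = 1 / 0.913402 = 1.0948
Bₛ = (B − 1)/(n − 1) = (1.0948 − 1)/(3 − 1) = 0.0948/2 = 0.0474

0.05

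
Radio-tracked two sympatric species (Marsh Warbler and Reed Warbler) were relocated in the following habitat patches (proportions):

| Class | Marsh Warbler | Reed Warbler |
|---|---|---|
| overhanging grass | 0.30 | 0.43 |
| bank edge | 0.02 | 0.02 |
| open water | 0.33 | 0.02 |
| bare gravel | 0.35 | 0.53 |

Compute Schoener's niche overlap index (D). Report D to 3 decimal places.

Σ|p₁ᵢ − p₂ᵢ| = 0.13 + 0.00 + 0.31 + 0.18 = 0.62
D = 1 − ½ × 0.62 = 1 − 0.310 = 0.69000

0.690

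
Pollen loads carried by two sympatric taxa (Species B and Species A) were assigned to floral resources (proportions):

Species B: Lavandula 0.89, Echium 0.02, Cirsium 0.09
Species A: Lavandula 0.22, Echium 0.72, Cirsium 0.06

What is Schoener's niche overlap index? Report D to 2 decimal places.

Σ|p₁ᵢ − p₂ᵢ| = 0.67 + 0.70 + 0.03 = 1.40
D = 1 − ½ × 1.40 = 1 − 0.700 = 0.3000

0.30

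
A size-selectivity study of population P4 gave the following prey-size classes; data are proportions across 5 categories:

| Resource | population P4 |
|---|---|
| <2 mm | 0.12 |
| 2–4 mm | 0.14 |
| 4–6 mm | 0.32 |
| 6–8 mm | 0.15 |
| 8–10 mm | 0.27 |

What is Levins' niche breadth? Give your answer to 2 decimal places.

4.31

Σpᵢ² = 0.12² + 0.14² + 0.32² + 0.15² + 0.27² = 0.0144 + 0.0196 + 0.1024 + 0.0225 + 0.0729 = 0.2318
B = 1 / 0.2318 = 4.3141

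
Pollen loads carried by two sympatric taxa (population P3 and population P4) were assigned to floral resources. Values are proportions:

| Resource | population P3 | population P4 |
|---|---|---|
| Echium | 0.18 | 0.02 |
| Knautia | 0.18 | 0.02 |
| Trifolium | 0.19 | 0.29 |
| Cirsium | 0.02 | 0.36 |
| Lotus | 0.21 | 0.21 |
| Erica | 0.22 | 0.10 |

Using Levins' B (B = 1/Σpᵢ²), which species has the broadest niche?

population P3

Σp_P3ᵢ² = 0.18² + 0.18² + 0.19² + 0.02² + 0.21² + 0.22² = 0.0324 + 0.0324 + 0.0361 + 0.0004 + 0.0441 + 0.0484 = 0.1938
B_P3 = 1 / 0.1938 = 5.1600
Σp_P4ᵢ² = 0.02² + 0.02² + 0.29² + 0.36² + 0.21² + 0.10² = 0.0004 + 0.0004 + 0.0841 + 0.1296 + 0.0441 + 0.0100 = 0.2686
B_P4 = 1 / 0.2686 = 3.7230
Highest B → broadest niche (most generalist): population P3 (B = 5.16).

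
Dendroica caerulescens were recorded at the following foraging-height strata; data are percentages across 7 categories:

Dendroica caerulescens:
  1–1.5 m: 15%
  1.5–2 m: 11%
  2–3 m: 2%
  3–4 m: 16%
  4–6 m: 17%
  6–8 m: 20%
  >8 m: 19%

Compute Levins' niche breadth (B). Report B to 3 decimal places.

6.039

Convert percentages to proportions (divide by 100).
Σpᵢ² = 0.15² + 0.11² + 0.02² + 0.16² + 0.17² + 0.20² + 0.19² = 0.0225 + 0.0121 + 0.0004 + 0.0256 + 0.0289 + 0.0400 + 0.0361 = 0.1656
B = 1 / 0.1656 = 6.03865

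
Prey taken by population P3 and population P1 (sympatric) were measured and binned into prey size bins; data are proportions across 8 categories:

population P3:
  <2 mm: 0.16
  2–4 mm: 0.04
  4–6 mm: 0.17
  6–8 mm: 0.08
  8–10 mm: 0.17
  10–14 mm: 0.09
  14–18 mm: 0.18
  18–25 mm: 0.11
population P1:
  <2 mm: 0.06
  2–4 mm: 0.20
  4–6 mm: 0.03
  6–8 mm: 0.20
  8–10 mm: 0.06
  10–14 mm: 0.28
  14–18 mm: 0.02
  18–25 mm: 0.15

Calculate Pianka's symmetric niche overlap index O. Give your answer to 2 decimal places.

0.57

Σ p₁ᵢp₂ᵢ = 0.0096 + 0.0080 + 0.0051 + 0.0160 + 0.0102 + 0.0252 + 0.0036 + 0.0165 = 0.0942
Σp_1ᵢ² = 0.16² + 0.04² + 0.17² + 0.08² + 0.17² + 0.09² + 0.18² + 0.11² = 0.0256 + 0.0016 + 0.0289 + 0.0064 + 0.0289 + 0.0081 + 0.0324 + 0.0121 = 0.1440
Σp_2ᵢ² = 0.06² + 0.20² + 0.03² + 0.20² + 0.06² + 0.28² + 0.02² + 0.15² = 0.0036 + 0.0400 + 0.0009 + 0.0400 + 0.0036 + 0.0784 + 0.0004 + 0.0225 = 0.1894
O = 0.0942 / √(0.1440 × 0.1894) = 0.0942 / 0.16515 = 0.5704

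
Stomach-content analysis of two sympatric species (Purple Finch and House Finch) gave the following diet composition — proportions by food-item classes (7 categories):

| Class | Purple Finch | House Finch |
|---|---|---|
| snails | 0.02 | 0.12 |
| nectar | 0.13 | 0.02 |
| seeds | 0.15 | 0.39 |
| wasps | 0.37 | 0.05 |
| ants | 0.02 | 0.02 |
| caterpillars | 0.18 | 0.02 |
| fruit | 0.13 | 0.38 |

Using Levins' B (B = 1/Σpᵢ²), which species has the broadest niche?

Purple Finch

Σp_Purpᵢ² = 0.02² + 0.13² + 0.15² + 0.37² + 0.02² + 0.18² + 0.13² = 0.0004 + 0.0169 + 0.0225 + 0.1369 + 0.0004 + 0.0324 + 0.0169 = 0.2264
B_Purp = 1 / 0.2264 = 4.4170
Σp_Housᵢ² = 0.12² + 0.02² + 0.39² + 0.05² + 0.02² + 0.02² + 0.38² = 0.0144 + 0.0004 + 0.1521 + 0.0025 + 0.0004 + 0.0004 + 0.1444 = 0.3146
B_Hous = 1 / 0.3146 = 3.1786
Highest B → broadest niche (most generalist): Purple Finch (B = 4.42).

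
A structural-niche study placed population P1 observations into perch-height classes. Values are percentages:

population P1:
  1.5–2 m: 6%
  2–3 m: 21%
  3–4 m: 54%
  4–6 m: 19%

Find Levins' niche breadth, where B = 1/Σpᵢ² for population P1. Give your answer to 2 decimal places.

2.66

Convert percentages to proportions (divide by 100).
Σpᵢ² = 0.06² + 0.21² + 0.54² + 0.19² = 0.0036 + 0.0441 + 0.2916 + 0.0361 = 0.3754
B = 1 / 0.3754 = 2.6638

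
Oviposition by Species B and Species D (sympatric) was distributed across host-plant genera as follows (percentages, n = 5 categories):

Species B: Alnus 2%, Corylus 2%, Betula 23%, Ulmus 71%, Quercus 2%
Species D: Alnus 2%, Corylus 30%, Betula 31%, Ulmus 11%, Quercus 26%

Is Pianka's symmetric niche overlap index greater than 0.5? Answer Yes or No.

No

Convert percentages to proportions (divide by 100).
Σ p₁ᵢp₂ᵢ = 0.0004 + 0.0060 + 0.0713 + 0.0781 + 0.0052 = 0.1610
Σp_1ᵢ² = 0.02² + 0.02² + 0.23² + 0.71² + 0.02² = 0.0004 + 0.0004 + 0.0529 + 0.5041 + 0.0004 = 0.5582
Σp_2ᵢ² = 0.02² + 0.30² + 0.31² + 0.11² + 0.26² = 0.0004 + 0.0900 + 0.0961 + 0.0121 + 0.0676 = 0.2662
O = 0.1610 / √(0.5582 × 0.2662) = 0.1610 / 0.38548 = 0.4177
O = 0.4177 < 0.5 → No.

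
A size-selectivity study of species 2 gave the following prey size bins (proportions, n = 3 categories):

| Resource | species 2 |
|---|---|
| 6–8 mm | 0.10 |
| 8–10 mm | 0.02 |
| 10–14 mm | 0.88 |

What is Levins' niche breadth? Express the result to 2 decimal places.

1.27

Σpᵢ² = 0.10² + 0.02² + 0.88² = 0.0100 + 0.0004 + 0.7744 = 0.7848
B = 1 / 0.7848 = 1.2742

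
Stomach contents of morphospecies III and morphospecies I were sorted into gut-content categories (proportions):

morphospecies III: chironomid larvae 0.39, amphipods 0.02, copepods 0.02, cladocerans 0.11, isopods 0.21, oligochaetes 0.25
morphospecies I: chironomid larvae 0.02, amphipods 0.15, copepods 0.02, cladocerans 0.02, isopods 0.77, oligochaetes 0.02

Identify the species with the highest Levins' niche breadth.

Σp_IIIᵢ² = 0.39² + 0.02² + 0.02² + 0.11² + 0.21² + 0.25² = 0.1521 + 0.0004 + 0.0004 + 0.0121 + 0.0441 + 0.0625 = 0.2716
B_III = 1 / 0.2716 = 3.6819
Σp_Iᵢ² = 0.02² + 0.15² + 0.02² + 0.02² + 0.77² + 0.02² = 0.0004 + 0.0225 + 0.0004 + 0.0004 + 0.5929 + 0.0004 = 0.6170
B_I = 1 / 0.6170 = 1.6207
Highest B → broadest niche (most generalist): morphospecies III (B = 3.68).

morphospecies III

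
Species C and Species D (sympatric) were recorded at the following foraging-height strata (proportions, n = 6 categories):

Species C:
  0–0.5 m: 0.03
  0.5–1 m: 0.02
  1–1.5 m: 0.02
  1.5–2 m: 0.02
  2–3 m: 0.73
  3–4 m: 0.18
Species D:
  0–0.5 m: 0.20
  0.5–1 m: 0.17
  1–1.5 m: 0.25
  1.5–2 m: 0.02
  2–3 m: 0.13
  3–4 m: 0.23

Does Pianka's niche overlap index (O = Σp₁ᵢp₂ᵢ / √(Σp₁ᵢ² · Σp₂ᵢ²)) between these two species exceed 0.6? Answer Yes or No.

No

Σ p₁ᵢp₂ᵢ = 0.0060 + 0.0034 + 0.0050 + 0.0004 + 0.0949 + 0.0414 = 0.1511
Σp_1ᵢ² = 0.03² + 0.02² + 0.02² + 0.02² + 0.73² + 0.18² = 0.0009 + 0.0004 + 0.0004 + 0.0004 + 0.5329 + 0.0324 = 0.5674
Σp_2ᵢ² = 0.20² + 0.17² + 0.25² + 0.02² + 0.13² + 0.23² = 0.0400 + 0.0289 + 0.0625 + 0.0004 + 0.0169 + 0.0529 = 0.2016
O = 0.1511 / √(0.5674 × 0.2016) = 0.1511 / 0.33821 = 0.4468
O = 0.4468 < 0.6 → No.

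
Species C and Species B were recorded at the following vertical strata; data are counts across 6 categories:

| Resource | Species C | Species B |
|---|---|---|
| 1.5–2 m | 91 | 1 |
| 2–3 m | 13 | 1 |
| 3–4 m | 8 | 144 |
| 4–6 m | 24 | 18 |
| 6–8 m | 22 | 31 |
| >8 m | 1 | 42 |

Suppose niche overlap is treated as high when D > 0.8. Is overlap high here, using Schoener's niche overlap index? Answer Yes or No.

Proportions for Species C (n=159): 91/159=0.5723, 13/159=0.0818, 8/159=0.0503, 24/159=0.1509, 22/159=0.1384, 1/159=0.0063
Proportions for Species B (n=237): 1/237=0.0042, 1/237=0.0042, 144/237=0.6076, 18/237=0.0759, 31/237=0.1308, 42/237=0.1772
Σ|p₁ᵢ − p₂ᵢ| = 0.5681 + 0.0776 + 0.5573 + 0.0750 + 0.0076 + 0.1709 = 1.4565
D = 1 − ½ × 1.4565 = 1 − 0.72825 = 0.27175
D = 0.27175 < 0.8 → No.

No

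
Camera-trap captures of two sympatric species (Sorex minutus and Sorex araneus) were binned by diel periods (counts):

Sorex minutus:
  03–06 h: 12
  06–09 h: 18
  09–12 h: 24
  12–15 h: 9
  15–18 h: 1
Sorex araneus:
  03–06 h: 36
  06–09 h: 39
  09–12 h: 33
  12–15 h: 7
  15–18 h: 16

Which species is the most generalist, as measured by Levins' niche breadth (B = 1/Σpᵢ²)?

Proportions for Sorex minutus (n=64): 12/64=0.1875, 18/64=0.2813, 24/64=0.3750, 9/64=0.1406, 1/64=0.0156
Proportions for Sorex araneus (n=131): 36/131=0.2748, 39/131=0.2977, 33/131=0.2519, 7/131=0.0534, 16/131=0.1221
Σp_minuᵢ² = 0.1875² + 0.2813² + 0.3750² + 0.1406² + 0.0156² = 0.035156 + 0.079130 + 0.140625 + 0.019768 + 0.000243 = 0.274922
B_minu = 1 / 0.274922 = 3.6374
Σp_aranᵢ² = 0.2748² + 0.2977² + 0.2519² + 0.0534² + 0.1221² = 0.075515 + 0.088625 + 0.063454 + 0.002852 + 0.014908 = 0.245354
B_aran = 1 / 0.245354 = 4.0757
Highest B → broadest niche (most generalist): Sorex araneus (B = 4.08).

Sorex araneus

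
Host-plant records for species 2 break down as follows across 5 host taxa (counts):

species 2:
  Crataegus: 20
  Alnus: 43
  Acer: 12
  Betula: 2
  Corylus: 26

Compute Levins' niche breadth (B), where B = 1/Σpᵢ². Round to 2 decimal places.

Proportions for species 2 (n=103): 20/103=0.1942, 43/103=0.4175, 12/103=0.1165, 2/103=0.0194, 26/103=0.2524
Σpᵢ² = 0.1942² + 0.4175² + 0.1165² + 0.0194² + 0.2524² = 0.037714 + 0.174306 + 0.013572 + 0.000376 + 0.063706 = 0.289674
B = 1 / 0.289674 = 3.4522

3.45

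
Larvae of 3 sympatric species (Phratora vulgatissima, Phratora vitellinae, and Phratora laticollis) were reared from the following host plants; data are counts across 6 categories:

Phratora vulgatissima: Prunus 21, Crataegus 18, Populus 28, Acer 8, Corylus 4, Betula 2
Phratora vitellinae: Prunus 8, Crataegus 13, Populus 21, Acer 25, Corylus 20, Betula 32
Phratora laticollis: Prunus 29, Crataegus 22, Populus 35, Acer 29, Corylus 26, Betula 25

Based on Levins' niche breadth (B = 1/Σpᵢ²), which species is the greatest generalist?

Proportions for Phratora vulgatissima (n=81): 21/81=0.2593, 18/81=0.2222, 28/81=0.3457, 8/81=0.0988, 4/81=0.0494, 2/81=0.0247
Proportions for Phratora vitellinae (n=119): 8/119=0.0672, 13/119=0.1092, 21/119=0.1765, 25/119=0.2101, 20/119=0.1681, 32/119=0.2689
Proportions for Phratora laticollis (n=166): 29/166=0.1747, 22/166=0.1325, 35/166=0.2108, 29/166=0.1747, 26/166=0.1566, 25/166=0.1506
Σp_vulgᵢ² = 0.2593² + 0.2222² + 0.3457² + 0.0988² + 0.0494² + 0.0247² = 0.067236 + 0.049373 + 0.119508 + 0.009761 + 0.002440 + 0.000610 = 0.248928
B_vulg = 1 / 0.248928 = 4.0172
Σp_viteᵢ² = 0.0672² + 0.1092² + 0.1765² + 0.2101² + 0.1681² + 0.2689² = 0.004516 + 0.011925 + 0.031152 + 0.044142 + 0.028258 + 0.072307 = 0.192300
B_vite = 1 / 0.192300 = 5.2002
Σp_latiᵢ² = 0.1747² + 0.1325² + 0.2108² + 0.1747² + 0.1566² + 0.1506² = 0.030520 + 0.017556 + 0.044437 + 0.030520 + 0.024524 + 0.022680 = 0.170237
B_lati = 1 / 0.170237 = 5.8742
Highest B → broadest niche (most generalist): Phratora laticollis (B = 5.87).

Phratora laticollis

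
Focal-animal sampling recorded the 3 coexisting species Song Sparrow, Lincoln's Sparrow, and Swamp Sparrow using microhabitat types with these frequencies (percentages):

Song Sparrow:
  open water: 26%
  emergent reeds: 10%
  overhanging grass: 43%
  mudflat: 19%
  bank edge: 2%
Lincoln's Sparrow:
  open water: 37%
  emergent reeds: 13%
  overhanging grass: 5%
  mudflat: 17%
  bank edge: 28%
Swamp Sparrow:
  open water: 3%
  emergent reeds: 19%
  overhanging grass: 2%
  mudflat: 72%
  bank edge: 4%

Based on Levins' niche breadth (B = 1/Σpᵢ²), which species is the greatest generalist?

Lincoln's Sparrow

Convert percentages to proportions (divide by 100).
Σp_Songᵢ² = 0.26² + 0.10² + 0.43² + 0.19² + 0.02² = 0.0676 + 0.0100 + 0.1849 + 0.0361 + 0.0004 = 0.2990
B_Song = 1 / 0.2990 = 3.3445
Σp_Lincᵢ² = 0.37² + 0.13² + 0.05² + 0.17² + 0.28² = 0.1369 + 0.0169 + 0.0025 + 0.0289 + 0.0784 = 0.2636
B_Linc = 1 / 0.2636 = 3.7936
Σp_Swamᵢ² = 0.03² + 0.19² + 0.02² + 0.72² + 0.04² = 0.0009 + 0.0361 + 0.0004 + 0.5184 + 0.0016 = 0.5574
B_Swam = 1 / 0.5574 = 1.7940
Highest B → broadest niche (most generalist): Lincoln's Sparrow (B = 3.79).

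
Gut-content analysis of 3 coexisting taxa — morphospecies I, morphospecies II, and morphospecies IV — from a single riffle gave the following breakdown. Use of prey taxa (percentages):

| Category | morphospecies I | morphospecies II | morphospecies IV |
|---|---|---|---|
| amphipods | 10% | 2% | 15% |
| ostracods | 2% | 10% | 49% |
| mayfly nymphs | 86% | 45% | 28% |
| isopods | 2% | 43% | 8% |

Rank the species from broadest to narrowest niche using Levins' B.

morphospecies IV > morphospecies II > morphospecies I

Convert percentages to proportions (divide by 100).
Σp_Iᵢ² = 0.10² + 0.02² + 0.86² + 0.02² = 0.0100 + 0.0004 + 0.7396 + 0.0004 = 0.7504
B_I = 1 / 0.7504 = 1.3326
Σp_IIᵢ² = 0.02² + 0.10² + 0.45² + 0.43² = 0.0004 + 0.0100 + 0.2025 + 0.1849 = 0.3978
B_II = 1 / 0.3978 = 2.5138
Σp_IVᵢ² = 0.15² + 0.49² + 0.28² + 0.08² = 0.0225 + 0.2401 + 0.0784 + 0.0064 = 0.3474
B_IV = 1 / 0.3474 = 2.8785
Ranking by B (broadest → narrowest): morphospecies IV (2.88) > morphospecies II (2.51) > morphospecies I (1.33)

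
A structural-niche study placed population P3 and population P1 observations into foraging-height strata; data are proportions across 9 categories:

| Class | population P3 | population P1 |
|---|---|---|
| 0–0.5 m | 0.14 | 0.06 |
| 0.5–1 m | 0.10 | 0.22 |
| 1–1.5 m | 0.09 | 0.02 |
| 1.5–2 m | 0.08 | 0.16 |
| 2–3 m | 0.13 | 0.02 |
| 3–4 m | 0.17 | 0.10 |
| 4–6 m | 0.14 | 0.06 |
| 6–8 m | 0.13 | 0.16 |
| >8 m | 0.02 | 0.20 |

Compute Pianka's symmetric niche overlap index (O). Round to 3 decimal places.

Σ p₁ᵢp₂ᵢ = 0.0084 + 0.0220 + 0.0018 + 0.0128 + 0.0026 + 0.0170 + 0.0084 + 0.0208 + 0.0040 = 0.0978
Σp_1ᵢ² = 0.14² + 0.10² + 0.09² + 0.08² + 0.13² + 0.17² + 0.14² + 0.13² + 0.02² = 0.0196 + 0.0100 + 0.0081 + 0.0064 + 0.0169 + 0.0289 + 0.0196 + 0.0169 + 0.0004 = 0.1268
Σp_2ᵢ² = 0.06² + 0.22² + 0.02² + 0.16² + 0.02² + 0.10² + 0.06² + 0.16² + 0.20² = 0.0036 + 0.0484 + 0.0004 + 0.0256 + 0.0004 + 0.0100 + 0.0036 + 0.0256 + 0.0400 = 0.1576
O = 0.0978 / √(0.1268 × 0.1576) = 0.0978 / 0.141364 = 0.69183

0.692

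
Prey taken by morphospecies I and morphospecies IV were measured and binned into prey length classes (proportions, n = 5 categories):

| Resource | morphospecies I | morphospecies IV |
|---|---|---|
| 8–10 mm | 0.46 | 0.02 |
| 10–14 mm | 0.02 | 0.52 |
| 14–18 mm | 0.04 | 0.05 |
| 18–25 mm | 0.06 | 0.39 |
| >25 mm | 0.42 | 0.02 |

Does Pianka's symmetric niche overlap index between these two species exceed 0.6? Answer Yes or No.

No

Σ p₁ᵢp₂ᵢ = 0.0092 + 0.0104 + 0.0020 + 0.0234 + 0.0084 = 0.0534
Σp_1ᵢ² = 0.46² + 0.02² + 0.04² + 0.06² + 0.42² = 0.2116 + 0.0004 + 0.0016 + 0.0036 + 0.1764 = 0.3936
Σp_2ᵢ² = 0.02² + 0.52² + 0.05² + 0.39² + 0.02² = 0.0004 + 0.2704 + 0.0025 + 0.1521 + 0.0004 = 0.4258
O = 0.0534 / √(0.3936 × 0.4258) = 0.0534 / 0.40938 = 0.1304
O = 0.1304 < 0.6 → No.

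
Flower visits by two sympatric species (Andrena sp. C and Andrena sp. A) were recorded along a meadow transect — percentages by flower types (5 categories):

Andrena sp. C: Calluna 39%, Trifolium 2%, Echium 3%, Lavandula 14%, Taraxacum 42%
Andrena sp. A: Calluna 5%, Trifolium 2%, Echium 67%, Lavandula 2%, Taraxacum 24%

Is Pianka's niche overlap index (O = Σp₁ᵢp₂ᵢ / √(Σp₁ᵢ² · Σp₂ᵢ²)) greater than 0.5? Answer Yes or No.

No

Convert percentages to proportions (divide by 100).
Σ p₁ᵢp₂ᵢ = 0.0195 + 0.0004 + 0.0201 + 0.0028 + 0.1008 = 0.1436
Σp_1ᵢ² = 0.39² + 0.02² + 0.03² + 0.14² + 0.42² = 0.1521 + 0.0004 + 0.0009 + 0.0196 + 0.1764 = 0.3494
Σp_2ᵢ² = 0.05² + 0.02² + 0.67² + 0.02² + 0.24² = 0.0025 + 0.0004 + 0.4489 + 0.0004 + 0.0576 = 0.5098
O = 0.1436 / √(0.3494 × 0.5098) = 0.1436 / 0.42205 = 0.3402
O = 0.3402 < 0.5 → No.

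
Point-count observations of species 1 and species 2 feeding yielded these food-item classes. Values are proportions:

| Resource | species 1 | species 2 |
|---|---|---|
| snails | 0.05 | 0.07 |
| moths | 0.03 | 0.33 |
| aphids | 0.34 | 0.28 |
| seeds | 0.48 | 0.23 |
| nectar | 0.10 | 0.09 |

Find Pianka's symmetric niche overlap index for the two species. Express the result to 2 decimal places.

Σ p₁ᵢp₂ᵢ = 0.0035 + 0.0099 + 0.0952 + 0.1104 + 0.0090 = 0.2280
Σp_1ᵢ² = 0.05² + 0.03² + 0.34² + 0.48² + 0.10² = 0.0025 + 0.0009 + 0.1156 + 0.2304 + 0.0100 = 0.3594
Σp_2ᵢ² = 0.07² + 0.33² + 0.28² + 0.23² + 0.09² = 0.0049 + 0.1089 + 0.0784 + 0.0529 + 0.0081 = 0.2532
O = 0.2280 / √(0.3594 × 0.2532) = 0.2280 / 0.30166 = 0.7558

0.76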